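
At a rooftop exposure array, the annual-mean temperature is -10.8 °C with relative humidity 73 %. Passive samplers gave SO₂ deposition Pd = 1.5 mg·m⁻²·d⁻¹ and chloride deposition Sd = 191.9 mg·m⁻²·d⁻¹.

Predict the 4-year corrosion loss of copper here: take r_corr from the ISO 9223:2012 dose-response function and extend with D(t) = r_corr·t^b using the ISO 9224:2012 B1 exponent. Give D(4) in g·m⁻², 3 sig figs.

copper: T≤10 °C ⇒ hinge +0.126·(-10.8−10) = -2.6208
  SO₂ term: 0.0053·1.5^0.26·exp(0.059·73-2.6208) = 0.0318
  Cl⁻ term: 0.01025·191.9^0.27·exp(0.036·73+0.049·-10.8) = 0.3457
  r_corr = 0.0318 + 0.3457 = 0.3775 μm/a
Long-term exponent b (ISO 9224 Table 2, B1) = 0.667
  D(4) = 0.3775 × 4^0.667 = 0.3775 × 2.521 = 0.9516 μm
  Mass loss = 0.9516 μm × 8.96 g/cm³ = 8.526 g·m⁻²

D(4) = 8.53 g·m⁻²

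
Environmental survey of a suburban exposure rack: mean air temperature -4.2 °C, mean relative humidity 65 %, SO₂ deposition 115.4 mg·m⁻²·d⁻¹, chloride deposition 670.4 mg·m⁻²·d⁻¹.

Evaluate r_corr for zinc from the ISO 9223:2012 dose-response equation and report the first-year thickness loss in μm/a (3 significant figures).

zinc: T≤10 °C ⇒ hinge +0.038·(-4.2−10) = -0.5396
  sulphur-dioxide contribution → 1.208 μm/a
  chloride contribution → 0.8411 μm/a
  ⇒ r_corr(zinc) = 2.049 μm/a

r_corr = 2.05 μm/a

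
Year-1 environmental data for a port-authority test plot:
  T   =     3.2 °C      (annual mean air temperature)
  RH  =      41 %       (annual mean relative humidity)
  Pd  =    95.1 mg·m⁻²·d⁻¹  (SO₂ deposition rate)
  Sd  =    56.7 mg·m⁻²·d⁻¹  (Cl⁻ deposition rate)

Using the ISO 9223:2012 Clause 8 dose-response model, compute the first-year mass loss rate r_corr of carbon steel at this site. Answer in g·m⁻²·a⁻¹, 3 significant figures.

carbon steel: temperature factor f = +0.150·(-6.8) = -1.0200
  sulphur-dioxide contribution → 15.48 μm/a
  chloride contribution → 5.483 μm/a
  ⇒ r_corr(carbon steel) = 20.96 μm/a
Convert to mass loss: 20.96 μm/a × 7.85 g/cm³ = 164.6 g·m⁻²·a⁻¹

r_corr = 165 g·m⁻²·a⁻¹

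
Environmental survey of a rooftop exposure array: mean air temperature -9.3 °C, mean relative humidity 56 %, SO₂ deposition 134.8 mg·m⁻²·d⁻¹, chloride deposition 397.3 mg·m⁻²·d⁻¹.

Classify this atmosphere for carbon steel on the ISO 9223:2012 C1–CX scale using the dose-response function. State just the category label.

C2

carbon steel: T≤10 °C ⇒ hinge +0.150·(-9.3−10) = -2.8950
  sulphur-dioxide contribution → 3.842 μm/a
  chloride contribution → 18.24 μm/a
  total first-year rate 22.08 μm/a
Category bounds: 1.3…25 μm/a bracket r_corr ⇒ C2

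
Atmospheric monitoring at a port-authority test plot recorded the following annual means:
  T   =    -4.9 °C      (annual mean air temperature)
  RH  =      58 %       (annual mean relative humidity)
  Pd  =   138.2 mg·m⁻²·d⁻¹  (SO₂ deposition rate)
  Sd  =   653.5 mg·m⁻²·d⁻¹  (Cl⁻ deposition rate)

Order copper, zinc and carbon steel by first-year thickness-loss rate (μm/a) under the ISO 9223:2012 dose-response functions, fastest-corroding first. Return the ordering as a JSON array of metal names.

copper: temperature factor f = +0.126·(-14.9) = -1.8774
  Pd branch = 0.0053·Pd^0.26·e^(0.059·RH+f) = 0.08946 μm/a
  Sd branch = 0.01025·Sd^0.27·e^(0.036·RH+0.049·T) = 0.3744 μm/a
  r_corr = 0.08946 + 0.3744 = 0.4639 μm/a
zinc: T≤10 °C ⇒ hinge +0.038·(-4.9−10) = -0.5662
  Pd branch = 0.0129·Pd^0.44·e^(0.046·RH+f) = 0.923 μm/a
  Cl⁻ term: 0.0175·653.5^0.57·exp(0.008·58+0.085·-4.9) = 0.7385
  r_corr = 0.923 + 0.7385 = 1.662 μm/a
carbon steel: T≤10 °C ⇒ hinge +0.150·(-4.9−10) = -2.2350
  SO₂ term: 1.77·138.2^0.52·exp(0.02·58-2.2350) = 7.837
  Sd branch = 0.102·Sd^0.62·e^(0.033·RH+0.04·T) = 31.64 μm/a
  r_corr = 7.837 + 31.64 = 39.47 μm/a
Ordering by μm/a: carbon steel (39.5) > zinc (1.66) > copper (0.464)

["carbon steel", "zinc", "copper"]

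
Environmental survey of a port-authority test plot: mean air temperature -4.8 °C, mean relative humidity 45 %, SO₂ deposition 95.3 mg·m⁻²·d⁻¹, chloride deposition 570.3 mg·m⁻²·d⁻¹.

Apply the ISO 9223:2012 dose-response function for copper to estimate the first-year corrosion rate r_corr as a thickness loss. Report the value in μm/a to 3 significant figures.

r_corr = 0.265 μm/a

copper: f(T) = +0.126·(T−10) [T≤10 °C] = -1.8648
  sulphur-dioxide contribution → 0.0382 μm/a
  chloride contribution → 0.2271 μm/a
  total first-year rate 0.2653 μm/a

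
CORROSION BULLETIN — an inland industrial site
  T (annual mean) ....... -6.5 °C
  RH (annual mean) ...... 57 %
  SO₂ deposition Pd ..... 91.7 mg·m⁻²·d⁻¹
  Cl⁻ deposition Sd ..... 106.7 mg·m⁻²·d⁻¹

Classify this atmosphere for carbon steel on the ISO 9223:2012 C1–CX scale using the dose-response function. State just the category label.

carbon steel: temperature factor f = +0.150·(-16.5) = -2.4750
  Pd branch = 1.77·Pd^0.52·e^(0.02·RH+f) = 4.882 μm/a
  Cl⁻ term: 0.102·106.7^0.62·exp(0.033·57+0.04·-6.5) = 9.334
  r_corr = 4.882 + 9.334 = 14.22 μm/a
Category bounds: 1.3…25 μm/a bracket r_corr ⇒ C2

C2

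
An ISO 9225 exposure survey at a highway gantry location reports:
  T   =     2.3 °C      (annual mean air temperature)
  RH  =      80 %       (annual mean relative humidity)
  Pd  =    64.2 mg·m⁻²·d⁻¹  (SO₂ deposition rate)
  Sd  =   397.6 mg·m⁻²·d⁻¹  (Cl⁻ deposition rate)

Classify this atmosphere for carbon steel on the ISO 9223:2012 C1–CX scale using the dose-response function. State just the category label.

C5

carbon steel: f(T) = +0.150·(T−10) [T≤10 °C] = -1.1550
  SO₂ term: 1.77·64.2^0.52·exp(0.02·80-1.1550) = 24.05
  Cl⁻ term: 0.102·397.6^0.62·exp(0.033·80+0.04·2.3) = 64.08
  r_corr = 24.05 + 64.08 = 88.14 μm/a
ISO 9223 Table 2 (carbon steel): 80 < 88.1 ≤ 200 μm/a ⇒ C5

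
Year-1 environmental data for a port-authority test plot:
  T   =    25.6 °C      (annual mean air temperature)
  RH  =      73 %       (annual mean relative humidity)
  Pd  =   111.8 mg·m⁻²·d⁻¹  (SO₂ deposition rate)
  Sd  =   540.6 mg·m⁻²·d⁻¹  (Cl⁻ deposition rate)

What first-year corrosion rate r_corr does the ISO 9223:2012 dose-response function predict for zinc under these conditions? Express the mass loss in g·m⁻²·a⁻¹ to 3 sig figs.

r_corr = 78.3 g·m⁻²·a⁻¹

zinc: T>10 °C ⇒ hinge -0.071·(25.6−10) = -1.1076
  SO₂ term: 0.0129·111.8^0.44·exp(0.046·73-1.1076) = 0.9755
  Cl⁻ term: 0.0175·540.6^0.57·exp(0.008·73+0.085·25.6) = 9.987
  sum: 0.9755 + 9.987 → r_corr = 10.96 μm/a
Convert to mass loss: 10.96 μm/a × 7.14 g/cm³ = 78.27 g·m⁻²·a⁻¹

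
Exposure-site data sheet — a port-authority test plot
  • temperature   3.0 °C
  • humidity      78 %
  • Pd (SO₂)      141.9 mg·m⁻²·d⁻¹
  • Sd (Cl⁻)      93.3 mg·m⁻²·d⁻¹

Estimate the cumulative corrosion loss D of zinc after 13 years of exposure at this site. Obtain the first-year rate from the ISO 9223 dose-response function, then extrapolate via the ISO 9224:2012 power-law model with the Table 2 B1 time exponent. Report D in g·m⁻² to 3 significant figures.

zinc: T≤10 °C ⇒ hinge +0.038·(3.0−10) = -0.2660
  SO₂ term: 0.0129·141.9^0.44·exp(0.046·78-0.2660) = 3.164
  Sd branch = 0.0175·Sd^0.57·e^(0.008·RH+0.085·T) = 0.5593 μm/a
  r_corr = 3.164 + 0.5593 = 3.723 μm/a
Long-term exponent b (ISO 9224 Table 2, B1) = 0.813
  D(13) = 3.723 × 13^0.813 = 3.723 × 8.047 = 29.96 μm
  Mass loss = 29.96 μm × 7.14 g/cm³ = 213.9 g·m⁻²

D(13) = 214 g·m⁻²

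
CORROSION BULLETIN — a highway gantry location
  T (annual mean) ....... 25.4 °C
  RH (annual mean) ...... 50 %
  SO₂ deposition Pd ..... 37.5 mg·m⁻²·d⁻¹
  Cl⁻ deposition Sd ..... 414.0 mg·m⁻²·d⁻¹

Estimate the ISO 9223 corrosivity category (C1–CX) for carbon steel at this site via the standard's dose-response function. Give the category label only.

C4

carbon steel: T>10 °C ⇒ hinge -0.054·(25.4−10) = -0.8316
  Pd branch = 1.77·Pd^0.52·e^(0.02·RH+f) = 13.79 μm/a
  Sd branch = 0.102·Sd^0.62·e^(0.033·RH+0.04·T) = 61.51 μm/a
  r_corr = 13.79 + 61.51 = 75.3 μm/a
75.3 μm/a falls in (50, 80] for carbon steel → category C4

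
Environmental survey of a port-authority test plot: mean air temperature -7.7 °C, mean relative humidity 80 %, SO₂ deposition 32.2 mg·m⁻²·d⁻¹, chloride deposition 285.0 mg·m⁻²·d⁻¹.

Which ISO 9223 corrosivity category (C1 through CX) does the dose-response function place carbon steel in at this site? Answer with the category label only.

C3

carbon steel: T≤10 °C ⇒ hinge +0.150·(-7.7−10) = -2.6550
  sulphur-dioxide contribution → 3.749 μm/a
  chloride contribution → 34.94 μm/a
  ⇒ r_corr(carbon steel) = 38.69 μm/a
38.7 μm/a falls in (25, 50] for carbon steel → category C3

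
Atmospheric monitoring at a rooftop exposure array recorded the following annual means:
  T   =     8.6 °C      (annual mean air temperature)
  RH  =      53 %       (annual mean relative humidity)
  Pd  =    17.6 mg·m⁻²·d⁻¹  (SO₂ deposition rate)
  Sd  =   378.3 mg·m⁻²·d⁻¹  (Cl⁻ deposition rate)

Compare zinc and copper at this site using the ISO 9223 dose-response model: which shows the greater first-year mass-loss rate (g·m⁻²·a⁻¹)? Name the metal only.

zinc: T≤10 °C ⇒ hinge +0.038·(8.6−10) = -0.0532
  Pd branch = 0.0129·Pd^0.44·e^(0.046·RH+f) = 0.4947 μm/a
  Cl⁻ term: 0.0175·378.3^0.57·exp(0.008·53+0.085·8.6) = 1.637
  r_corr = 0.4947 + 1.637 = 2.132 μm/a
  mass loss = 2.132 μm/a × 7.14 g/cm³ = 15.22 g·m⁻²·a⁻¹
copper: f(T) = +0.126·(T−10) [T≤10 °C] = -0.1764
  SO₂ term: 0.0053·17.6^0.26·exp(0.059·53-0.1764) = 0.2136
  Sd branch = 0.01025·Sd^0.27·e^(0.036·RH+0.049·T) = 0.5229 μm/a
  r_corr = 0.2136 + 0.5229 = 0.7364 μm/a
  mass loss = 0.7364 μm/a × 8.96 g/cm³ = 6.598 g·m⁻²·a⁻¹
Ordering by g·m⁻²·a⁻¹: zinc (15.2) > copper (6.6)

zinc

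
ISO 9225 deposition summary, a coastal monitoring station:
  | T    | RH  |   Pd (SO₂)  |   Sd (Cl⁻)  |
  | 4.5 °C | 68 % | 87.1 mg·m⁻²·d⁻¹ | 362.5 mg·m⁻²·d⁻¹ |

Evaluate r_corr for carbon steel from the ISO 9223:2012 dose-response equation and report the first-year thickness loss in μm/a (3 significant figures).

r_corr = 75.3 μm/a

carbon steel: T≤10 °C ⇒ hinge +0.150·(4.5−10) = -0.8250
  SO₂ term: 1.77·87.1^0.52·exp(0.02·68-0.8250) = 30.84
  Cl⁻ term: 0.102·362.5^0.62·exp(0.033·68+0.04·4.5) = 44.47
  r_corr = 30.84 + 44.47 = 75.31 μm/a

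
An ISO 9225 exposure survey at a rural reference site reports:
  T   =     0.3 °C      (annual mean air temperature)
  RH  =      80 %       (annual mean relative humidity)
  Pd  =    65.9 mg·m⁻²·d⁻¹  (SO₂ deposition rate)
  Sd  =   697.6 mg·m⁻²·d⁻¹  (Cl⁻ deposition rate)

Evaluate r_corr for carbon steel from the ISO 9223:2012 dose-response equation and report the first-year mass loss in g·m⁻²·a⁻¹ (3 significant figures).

carbon steel: T≤10 °C ⇒ hinge +0.150·(0.3−10) = -1.4550
  sulphur-dioxide contribution → 18.06 μm/a
  chloride contribution → 83.83 μm/a
  ⇒ r_corr(carbon steel) = 101.9 μm/a
Convert to mass loss: 101.9 μm/a × 7.85 g/cm³ = 799.8 g·m⁻²·a⁻¹

r_corr = 800 g·m⁻²·a⁻¹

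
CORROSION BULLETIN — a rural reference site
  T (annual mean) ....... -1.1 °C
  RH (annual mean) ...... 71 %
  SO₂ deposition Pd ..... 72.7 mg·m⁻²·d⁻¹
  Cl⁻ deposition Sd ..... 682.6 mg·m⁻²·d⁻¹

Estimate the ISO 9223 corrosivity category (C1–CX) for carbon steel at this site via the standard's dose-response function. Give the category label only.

C4

carbon steel: temperature factor f = +0.150·(-11.1) = -1.6650
  SO₂ term: 1.77·72.7^0.52·exp(0.02·71-1.6650) = 12.87
  Cl⁻ term: 0.102·682.6^0.62·exp(0.033·71+0.04·-1.1) = 58.11
  sum: 12.87 + 58.11 → r_corr = 70.98 μm/a
71 μm/a falls in (50, 80] for carbon steel → category C4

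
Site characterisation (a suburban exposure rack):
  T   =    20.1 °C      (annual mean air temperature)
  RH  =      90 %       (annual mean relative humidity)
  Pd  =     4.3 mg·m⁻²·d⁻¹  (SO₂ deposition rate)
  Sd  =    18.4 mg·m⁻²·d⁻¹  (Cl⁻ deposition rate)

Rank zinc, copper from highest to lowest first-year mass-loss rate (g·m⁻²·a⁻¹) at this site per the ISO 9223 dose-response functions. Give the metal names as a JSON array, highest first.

["copper", "zinc"]

zinc: f(T) = -0.071·(T−10) [T>10 °C] = -0.7171
  Pd branch = 0.0129·Pd^0.44·e^(0.046·RH+f) = 0.7514 μm/a
  Cl⁻ term: 0.0175·18.4^0.57·exp(0.008·90+0.085·20.1) = 1.044
  r_corr = 0.7514 + 1.044 = 1.795 μm/a
  mass loss = 1.795 μm/a × 7.14 g/cm³ = 12.82 g·m⁻²·a⁻¹
copper: temperature factor f = -0.080·(10.1) = -0.8080
  SO₂ term: 0.0053·4.3^0.26·exp(0.059·90-0.8080) = 0.6985
  Sd branch = 0.01025·Sd^0.27·e^(0.036·RH+0.049·T) = 1.538 μm/a
  r_corr = 0.6985 + 1.538 = 2.237 μm/a
  mass loss = 2.237 μm/a × 8.96 g/cm³ = 20.04 g·m⁻²·a⁻¹
Ordering by g·m⁻²·a⁻¹: copper (20) > zinc (12.8)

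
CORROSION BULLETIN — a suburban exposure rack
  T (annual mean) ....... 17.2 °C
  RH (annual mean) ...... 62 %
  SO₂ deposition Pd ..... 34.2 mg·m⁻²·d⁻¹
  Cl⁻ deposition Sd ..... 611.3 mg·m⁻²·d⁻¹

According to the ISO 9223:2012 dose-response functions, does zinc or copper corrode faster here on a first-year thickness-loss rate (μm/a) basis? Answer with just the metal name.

zinc

zinc: T>10 °C ⇒ hinge -0.071·(17.2−10) = -0.5112
  SO₂ term: 0.0129·34.2^0.44·exp(0.046·62-0.5112) = 0.6341
  Cl⁻ term: 0.0175·611.3^0.57·exp(0.008·62+0.085·17.2) = 4.803
  sum: 0.6341 + 4.803 → r_corr = 5.438 μm/a
copper: f(T) = -0.080·(T−10) [T>10 °C] = -0.5760
  SO₂ term: 0.0053·34.2^0.26·exp(0.059·62-0.5760) = 0.2895
  Sd branch = 0.01025·Sd^0.27·e^(0.036·RH+0.049·T) = 1.254 μm/a
  r_corr = 0.2895 + 1.254 = 1.544 μm/a
Ordering by μm/a: zinc (5.44) > copper (1.54)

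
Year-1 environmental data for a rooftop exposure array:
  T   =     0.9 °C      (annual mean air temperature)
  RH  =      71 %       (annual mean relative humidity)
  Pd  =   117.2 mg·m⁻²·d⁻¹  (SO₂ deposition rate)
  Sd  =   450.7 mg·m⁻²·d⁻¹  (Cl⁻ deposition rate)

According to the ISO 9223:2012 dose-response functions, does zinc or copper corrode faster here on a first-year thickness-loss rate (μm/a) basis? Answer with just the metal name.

zinc

zinc: T≤10 °C ⇒ hinge +0.038·(0.9−10) = -0.3458
  Pd branch = 0.0129·Pd^0.44·e^(0.046·RH+f) = 1.946 μm/a
  Sd branch = 0.0175·Sd^0.57·e^(0.008·RH+0.085·T) = 1.086 μm/a
  sum: 1.946 + 1.086 → r_corr = 3.032 μm/a
copper: T≤10 °C ⇒ hinge +0.126·(0.9−10) = -1.1466
  Pd branch = 0.0053·Pd^0.26·e^(0.059·RH+f) = 0.3833 μm/a
  Sd branch = 0.01025·Sd^0.27·e^(0.036·RH+0.049·T) = 0.7186 μm/a
  r_corr = 0.3833 + 0.7186 = 1.102 μm/a
Ordering by μm/a: zinc (3.03) > copper (1.1)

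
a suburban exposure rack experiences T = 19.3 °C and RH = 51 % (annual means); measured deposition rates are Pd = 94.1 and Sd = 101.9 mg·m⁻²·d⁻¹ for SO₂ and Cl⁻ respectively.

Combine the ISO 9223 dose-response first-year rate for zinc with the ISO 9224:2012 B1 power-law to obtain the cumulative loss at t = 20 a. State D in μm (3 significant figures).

zinc: f(T) = -0.071·(T−10) [T>10 °C] = -0.6603
  Pd branch = 0.0129·Pd^0.44·e^(0.046·RH+f) = 0.5141 μm/a
  Cl⁻ term: 0.0175·101.9^0.57·exp(0.008·51+0.085·19.3) = 1.894
  r_corr = 0.5141 + 1.894 = 2.408 μm/a
ISO 9224: D(t) = r_corr · t^b with b = 0.813 (zinc, B1)
  D(20) = 2.408 × 20^0.813 = 2.408 × 11.42 = 27.5 μm

D(20) = 27.5 μm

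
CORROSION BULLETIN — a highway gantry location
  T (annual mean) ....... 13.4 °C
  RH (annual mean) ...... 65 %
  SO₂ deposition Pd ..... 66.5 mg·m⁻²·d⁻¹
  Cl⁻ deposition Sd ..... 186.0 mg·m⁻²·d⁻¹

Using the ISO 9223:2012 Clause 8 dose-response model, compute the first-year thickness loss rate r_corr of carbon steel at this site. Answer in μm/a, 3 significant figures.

r_corr = 86.0 μm/a

carbon steel: temperature factor f = -0.054·(3.4) = -0.1836
  Pd branch = 1.77·Pd^0.52·e^(0.02·RH+f) = 47.94 μm/a
  Sd branch = 0.102·Sd^0.62·e^(0.033·RH+0.04·T) = 38.02 μm/a
  r_corr = 47.94 + 38.02 = 85.96 μm/a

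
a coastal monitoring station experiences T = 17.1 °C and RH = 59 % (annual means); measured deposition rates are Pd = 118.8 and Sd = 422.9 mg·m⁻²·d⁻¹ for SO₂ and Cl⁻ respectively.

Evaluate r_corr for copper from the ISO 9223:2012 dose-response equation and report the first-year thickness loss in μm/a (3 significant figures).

copper: f(T) = -0.080·(T−10) [T>10 °C] = -0.5680
  SO₂ term: 0.0053·118.8^0.26·exp(0.059·59-0.5680) = 0.3379
  Cl⁻ term: 0.01025·422.9^0.27·exp(0.036·59+0.049·17.1) = 1.014
  sum: 0.3379 + 1.014 → r_corr = 1.352 μm/a

r_corr = 1.35 μm/a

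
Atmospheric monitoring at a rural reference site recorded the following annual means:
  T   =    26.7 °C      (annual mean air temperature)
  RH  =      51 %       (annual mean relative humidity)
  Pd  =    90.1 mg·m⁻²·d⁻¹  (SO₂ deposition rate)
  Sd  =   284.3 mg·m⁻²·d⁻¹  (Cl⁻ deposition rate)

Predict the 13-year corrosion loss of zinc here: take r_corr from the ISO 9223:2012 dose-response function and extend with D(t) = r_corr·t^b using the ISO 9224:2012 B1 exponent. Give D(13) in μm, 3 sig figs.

D(13) = 53.7 μm

zinc: f(T) = -0.071·(T−10) [T>10 °C] = -1.1857
  Pd branch = 0.0129·Pd^0.44·e^(0.046·RH+f) = 0.2983 μm/a
  Cl⁻ term: 0.0175·284.3^0.57·exp(0.008·51+0.085·26.7) = 6.376
  sum: 0.2983 + 6.376 → r_corr = 6.674 μm/a
Long-term exponent b (ISO 9224 Table 2, B1) = 0.813
  D(13) = 6.674 × 13^0.813 = 6.674 × 8.047 = 53.7 μm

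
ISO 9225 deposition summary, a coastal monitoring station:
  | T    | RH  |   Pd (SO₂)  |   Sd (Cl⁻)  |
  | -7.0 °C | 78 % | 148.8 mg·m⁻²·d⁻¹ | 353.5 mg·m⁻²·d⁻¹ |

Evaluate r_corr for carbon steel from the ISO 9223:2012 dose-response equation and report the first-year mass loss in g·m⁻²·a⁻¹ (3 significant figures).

r_corr = 371 g·m⁻²·a⁻¹

carbon steel: temperature factor f = +0.150·(-17.0) = -2.5500
  sulphur-dioxide contribution → 8.867 μm/a
  chloride contribution → 38.45 μm/a
  ⇒ r_corr(carbon steel) = 47.31 μm/a
Convert to mass loss: 47.31 μm/a × 7.85 g/cm³ = 371.4 g·m⁻²·a⁻¹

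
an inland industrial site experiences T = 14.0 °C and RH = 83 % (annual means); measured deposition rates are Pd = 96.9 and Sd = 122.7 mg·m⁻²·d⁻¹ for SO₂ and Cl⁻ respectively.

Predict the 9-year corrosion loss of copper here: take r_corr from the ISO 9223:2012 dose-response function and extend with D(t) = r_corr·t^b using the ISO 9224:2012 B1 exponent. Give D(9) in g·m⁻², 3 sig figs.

copper: f(T) = -0.080·(T−10) [T>10 °C] = -0.3200
  sulphur-dioxide contribution → 1.692 μm/a
  chloride contribution → 1.48 μm/a
  total first-year rate 3.172 μm/a
ISO 9224: D(t) = r_corr · t^b with b = 0.667 (copper, B1)
  D(9) = 3.172 × 9^0.667 = 3.172 × 4.33 = 13.74 μm
  Mass loss = 13.74 μm × 8.96 g/cm³ = 123.1 g·m⁻²

D(9) = 123 g·m⁻²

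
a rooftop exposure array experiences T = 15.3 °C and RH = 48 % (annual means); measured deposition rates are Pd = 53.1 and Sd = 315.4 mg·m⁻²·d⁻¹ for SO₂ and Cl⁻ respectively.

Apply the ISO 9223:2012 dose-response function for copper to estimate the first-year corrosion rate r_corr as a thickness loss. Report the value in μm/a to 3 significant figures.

r_corr = 0.743 μm/a

copper: temperature factor f = -0.080·(5.3) = -0.4240
  sulphur-dioxide contribution → 0.1654 μm/a
  chloride contribution → 0.5774 μm/a
  total first-year rate 0.7428 μm/a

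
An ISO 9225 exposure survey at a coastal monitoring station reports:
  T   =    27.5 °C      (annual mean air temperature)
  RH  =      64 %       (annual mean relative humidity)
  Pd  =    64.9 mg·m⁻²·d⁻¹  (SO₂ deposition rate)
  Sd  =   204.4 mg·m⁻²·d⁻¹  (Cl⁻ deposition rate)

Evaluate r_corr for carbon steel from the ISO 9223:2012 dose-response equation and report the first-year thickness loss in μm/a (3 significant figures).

carbon steel: f(T) = -0.054·(T−10) [T>10 °C] = -0.9450
  SO₂ term: 1.77·64.9^0.52·exp(0.02·64-0.9450) = 21.67
  Cl⁻ term: 0.102·204.4^0.62·exp(0.033·64+0.04·27.5) = 68.56
  r_corr = 21.67 + 68.56 = 90.23 μm/a

r_corr = 90.2 μm/a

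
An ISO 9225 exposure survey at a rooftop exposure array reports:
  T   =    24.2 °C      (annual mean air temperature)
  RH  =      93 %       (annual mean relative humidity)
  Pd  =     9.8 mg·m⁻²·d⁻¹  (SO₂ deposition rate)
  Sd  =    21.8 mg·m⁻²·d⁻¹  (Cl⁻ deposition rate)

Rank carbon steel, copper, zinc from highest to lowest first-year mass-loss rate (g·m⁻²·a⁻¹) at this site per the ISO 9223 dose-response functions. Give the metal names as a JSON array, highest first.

carbon steel: T>10 °C ⇒ hinge -0.054·(24.2−10) = -0.7668
  Pd branch = 1.77·Pd^0.52·e^(0.02·RH+f) = 17.31 μm/a
  Cl⁻ term: 0.102·21.8^0.62·exp(0.033·93+0.04·24.2) = 39.06
  sum: 17.31 + 39.06 → r_corr = 56.36 μm/a
  mass loss = 56.36 μm/a × 7.85 g/cm³ = 442.4 g·m⁻²·a⁻¹
copper: temperature factor f = -0.080·(14.2) = -1.1360
  Pd branch = 0.0053·Pd^0.26·e^(0.059·RH+f) = 0.7441 μm/a
  Sd branch = 0.01025·Sd^0.27·e^(0.036·RH+0.049·T) = 2.193 μm/a
  r_corr = 0.7441 + 2.193 = 2.937 μm/a
  mass loss = 2.937 μm/a × 8.96 g/cm³ = 26.32 g·m⁻²·a⁻¹
zinc: f(T) = -0.071·(T−10) [T>10 °C] = -1.0082
  Pd branch = 0.0129·Pd^0.44·e^(0.046·RH+f) = 0.9264 μm/a
  Sd branch = 0.0175·Sd^0.57·e^(0.008·RH+0.085·T) = 1.669 μm/a
  r_corr = 0.9264 + 1.669 = 2.595 μm/a
  mass loss = 2.595 μm/a × 7.14 g/cm³ = 18.53 g·m⁻²·a⁻¹
Ordering by g·m⁻²·a⁻¹: carbon steel (442) > copper (26.3) > zinc (18.5)

["carbon steel", "copper", "zinc"]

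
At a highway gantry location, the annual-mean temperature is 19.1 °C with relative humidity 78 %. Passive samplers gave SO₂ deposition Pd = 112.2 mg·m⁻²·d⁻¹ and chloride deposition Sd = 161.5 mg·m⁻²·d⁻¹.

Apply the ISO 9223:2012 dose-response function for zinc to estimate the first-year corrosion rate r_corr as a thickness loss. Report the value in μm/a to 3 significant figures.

r_corr = 4.96 μm/a

zinc: T>10 °C ⇒ hinge -0.071·(19.1−10) = -0.6461
  sulphur-dioxide contribution → 1.951 μm/a
  chloride contribution → 3.005 μm/a
  ⇒ r_corr(zinc) = 4.955 μm/a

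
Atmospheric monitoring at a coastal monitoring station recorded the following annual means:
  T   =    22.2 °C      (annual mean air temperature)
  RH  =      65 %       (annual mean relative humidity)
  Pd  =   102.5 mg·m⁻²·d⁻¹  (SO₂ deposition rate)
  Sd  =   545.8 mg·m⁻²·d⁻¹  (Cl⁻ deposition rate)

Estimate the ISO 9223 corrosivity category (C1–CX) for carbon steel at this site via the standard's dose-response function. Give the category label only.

C5

carbon steel: f(T) = -0.054·(T−10) [T>10 °C] = -0.6588
  sulphur-dioxide contribution → 37.33 μm/a
  chloride contribution → 105.4 μm/a
  ⇒ r_corr(carbon steel) = 142.7 μm/a
ISO 9223 Table 2 (carbon steel): 80 < 143 ≤ 200 μm/a ⇒ C5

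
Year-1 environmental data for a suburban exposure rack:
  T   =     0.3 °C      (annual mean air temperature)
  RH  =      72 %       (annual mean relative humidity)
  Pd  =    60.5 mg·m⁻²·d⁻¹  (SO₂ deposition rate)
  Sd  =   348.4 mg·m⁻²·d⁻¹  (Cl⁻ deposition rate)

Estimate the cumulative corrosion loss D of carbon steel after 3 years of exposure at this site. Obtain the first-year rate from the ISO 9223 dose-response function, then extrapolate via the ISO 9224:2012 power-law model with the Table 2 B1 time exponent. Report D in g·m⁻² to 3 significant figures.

D(3) = 789 g·m⁻²

carbon steel: f(T) = +0.150·(T−10) [T≤10 °C] = -1.4550
  sulphur-dioxide contribution → 14.72 μm/a
  chloride contribution → 41.86 μm/a
  ⇒ r_corr(carbon steel) = 56.58 μm/a
Power-law: D(3) = r_corr · 3^0.523
  D(3) = 56.58 × 3^0.523 = 56.58 × 1.776 = 100.5 μm
  Mass loss = 100.5 μm × 7.85 g/cm³ = 789 g·m⁻²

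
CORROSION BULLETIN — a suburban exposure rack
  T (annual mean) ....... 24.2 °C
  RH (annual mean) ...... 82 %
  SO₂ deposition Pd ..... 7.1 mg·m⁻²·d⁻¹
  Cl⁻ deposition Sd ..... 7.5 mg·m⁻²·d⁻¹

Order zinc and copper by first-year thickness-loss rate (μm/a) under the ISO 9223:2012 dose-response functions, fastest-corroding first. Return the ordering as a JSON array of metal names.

["copper", "zinc"]

zinc: temperature factor f = -0.071·(14.2) = -1.0082
  sulphur-dioxide contribution → 0.4847 μm/a
  chloride contribution → 0.8319 μm/a
  ⇒ r_corr(zinc) = 1.317 μm/a
copper: temperature factor f = -0.080·(14.2) = -1.1360
  sulphur-dioxide contribution → 0.3576 μm/a
  chloride contribution → 1.107 μm/a
  ⇒ r_corr(copper) = 1.464 μm/a
Ordering by μm/a: copper (1.46) > zinc (1.32)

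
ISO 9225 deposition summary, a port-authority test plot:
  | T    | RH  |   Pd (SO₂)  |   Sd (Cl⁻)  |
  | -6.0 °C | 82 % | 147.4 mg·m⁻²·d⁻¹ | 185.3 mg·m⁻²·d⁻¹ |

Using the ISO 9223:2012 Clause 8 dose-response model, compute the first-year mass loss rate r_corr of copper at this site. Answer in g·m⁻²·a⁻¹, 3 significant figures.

copper: f(T) = +0.126·(T−10) [T≤10 °C] = -2.0160
  SO₂ term: 0.0053·147.4^0.26·exp(0.059·82-2.0160) = 0.3263
  Sd branch = 0.01025·Sd^0.27·e^(0.036·RH+0.049·T) = 0.599 μm/a
  r_corr = 0.3263 + 0.599 = 0.9253 μm/a
Convert to mass loss: 0.9253 μm/a × 8.96 g/cm³ = 8.291 g·m⁻²·a⁻¹

r_corr = 8.29 g·m⁻²·a⁻¹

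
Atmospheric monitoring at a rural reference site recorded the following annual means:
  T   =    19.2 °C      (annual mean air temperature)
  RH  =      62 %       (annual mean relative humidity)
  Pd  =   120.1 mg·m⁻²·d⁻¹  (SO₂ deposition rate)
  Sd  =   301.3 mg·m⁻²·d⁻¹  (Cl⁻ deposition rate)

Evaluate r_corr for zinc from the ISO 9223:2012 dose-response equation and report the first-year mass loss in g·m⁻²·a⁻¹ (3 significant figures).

r_corr = 34.0 g·m⁻²·a⁻¹

zinc: f(T) = -0.071·(T−10) [T>10 °C] = -0.6532
  Pd branch = 0.0129·Pd^0.44·e^(0.046·RH+f) = 0.9561 μm/a
  Cl⁻ term: 0.0175·301.3^0.57·exp(0.008·62+0.085·19.2) = 3.804
  r_corr = 0.9561 + 3.804 = 4.76 μm/a
Convert to mass loss: 4.76 μm/a × 7.14 g/cm³ = 33.99 g·m⁻²·a⁻¹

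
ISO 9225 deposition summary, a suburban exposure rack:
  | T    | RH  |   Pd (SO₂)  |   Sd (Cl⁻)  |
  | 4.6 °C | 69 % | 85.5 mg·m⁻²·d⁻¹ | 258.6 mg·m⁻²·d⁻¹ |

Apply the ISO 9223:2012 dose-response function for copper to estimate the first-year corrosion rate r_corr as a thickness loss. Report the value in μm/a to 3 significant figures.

r_corr = 1.19 μm/a

copper: T≤10 °C ⇒ hinge +0.126·(4.6−10) = -0.6804
  Pd branch = 0.0053·Pd^0.26·e^(0.059·RH+f) = 0.5002 μm/a
  Cl⁻ term: 0.01025·258.6^0.27·exp(0.036·69+0.049·4.6) = 0.6899
  r_corr = 0.5002 + 0.6899 = 1.19 μm/a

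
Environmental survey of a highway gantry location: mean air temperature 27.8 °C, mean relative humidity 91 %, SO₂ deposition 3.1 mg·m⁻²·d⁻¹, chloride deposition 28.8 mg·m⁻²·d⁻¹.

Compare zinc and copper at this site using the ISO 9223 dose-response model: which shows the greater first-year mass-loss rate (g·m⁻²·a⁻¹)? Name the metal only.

zinc: f(T) = -0.071·(T−10) [T>10 °C] = -1.2638
  SO₂ term: 0.0129·3.1^0.44·exp(0.046·91-1.2638) = 0.3944
  Sd branch = 0.0175·Sd^0.57·e^(0.008·RH+0.085·T) = 2.614 μm/a
  sum: 0.3944 + 2.614 → r_corr = 3.008 μm/a
  mass loss = 3.008 μm/a × 7.14 g/cm³ = 21.48 g·m⁻²·a⁻¹
copper: f(T) = -0.080·(T−10) [T>10 °C] = -1.4240
  SO₂ term: 0.0053·3.1^0.26·exp(0.059·91-1.4240) = 0.3676
  Cl⁻ term: 0.01025·28.8^0.27·exp(0.036·91+0.049·27.8) = 2.625
  sum: 0.3676 + 2.625 → r_corr = 2.992 μm/a
  mass loss = 2.992 μm/a × 8.96 g/cm³ = 26.81 g·m⁻²·a⁻¹
Ordering by g·m⁻²·a⁻¹: copper (26.8) > zinc (21.5)

copper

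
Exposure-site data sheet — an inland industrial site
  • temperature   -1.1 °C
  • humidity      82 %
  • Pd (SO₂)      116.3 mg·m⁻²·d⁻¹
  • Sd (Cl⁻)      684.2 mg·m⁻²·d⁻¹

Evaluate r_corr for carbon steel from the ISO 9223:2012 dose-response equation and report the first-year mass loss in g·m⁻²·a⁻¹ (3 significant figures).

carbon steel: f(T) = +0.150·(T−10) [T≤10 °C] = -1.6650
  Pd branch = 1.77·Pd^0.52·e^(0.02·RH+f) = 20.47 μm/a
  Sd branch = 0.102·Sd^0.62·e^(0.033·RH+0.04·T) = 83.66 μm/a
  sum: 20.47 + 83.66 → r_corr = 104.1 μm/a
Convert to mass loss: 104.1 μm/a × 7.85 g/cm³ = 817.4 g·m⁻²·a⁻¹

r_corr = 817 g·m⁻²·a⁻¹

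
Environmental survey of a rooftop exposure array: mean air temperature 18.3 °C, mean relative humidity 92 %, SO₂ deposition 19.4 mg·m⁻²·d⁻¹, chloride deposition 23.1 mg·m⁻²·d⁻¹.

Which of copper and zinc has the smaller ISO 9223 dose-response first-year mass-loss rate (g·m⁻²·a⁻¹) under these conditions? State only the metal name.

zinc

copper: f(T) = -0.080·(T−10) [T>10 °C] = -0.6640
  Pd branch = 0.0053·Pd^0.26·e^(0.059·RH+f) = 1.343 μm/a
  Sd branch = 0.01025·Sd^0.27·e^(0.036·RH+0.049·T) = 1.61 μm/a
  sum: 1.343 + 1.61 → r_corr = 2.953 μm/a
  mass loss = 2.953 μm/a × 8.96 g/cm³ = 26.46 g·m⁻²·a⁻¹
zinc: temperature factor f = -0.071·(8.3) = -0.5893
  Pd branch = 0.0129·Pd^0.44·e^(0.046·RH+f) = 1.816 μm/a
  Sd branch = 0.0175·Sd^0.57·e^(0.008·RH+0.085·T) = 1.036 μm/a
  r_corr = 1.816 + 1.036 = 2.853 μm/a
  mass loss = 2.853 μm/a × 7.14 g/cm³ = 20.37 g·m⁻²·a⁻¹
Ordering by g·m⁻²·a⁻¹: copper (26.5) > zinc (20.4)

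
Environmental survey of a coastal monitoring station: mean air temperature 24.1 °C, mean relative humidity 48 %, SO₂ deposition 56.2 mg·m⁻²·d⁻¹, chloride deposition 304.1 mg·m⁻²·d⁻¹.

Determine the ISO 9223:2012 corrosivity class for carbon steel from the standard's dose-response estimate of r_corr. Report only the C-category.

C4

carbon steel: temperature factor f = -0.054·(14.1) = -0.7614
  sulphur-dioxide contribution → 17.54 μm/a
  chloride contribution → 45.15 μm/a
  total first-year rate 62.69 μm/a
ISO 9223 Table 2 (carbon steel): 50 < 62.7 ≤ 80 μm/a ⇒ C4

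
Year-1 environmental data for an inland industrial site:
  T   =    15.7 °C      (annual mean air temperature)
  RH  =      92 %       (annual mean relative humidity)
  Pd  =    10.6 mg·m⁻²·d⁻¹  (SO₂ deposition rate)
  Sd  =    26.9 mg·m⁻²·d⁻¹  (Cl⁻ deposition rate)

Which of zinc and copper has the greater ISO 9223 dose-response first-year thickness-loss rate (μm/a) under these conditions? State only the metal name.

zinc: T>10 °C ⇒ hinge -0.071·(15.7−10) = -0.4047
  SO₂ term: 0.0129·10.6^0.44·exp(0.046·92-0.4047) = 1.675
  Sd branch = 0.0175·Sd^0.57·e^(0.008·RH+0.085·T) = 0.9062 μm/a
  r_corr = 1.675 + 0.9062 = 2.581 μm/a
copper: f(T) = -0.080·(T−10) [T>10 °C] = -0.4560
  SO₂ term: 0.0053·10.6^0.26·exp(0.059·92-0.4560) = 1.413
  Sd branch = 0.01025·Sd^0.27·e^(0.036·RH+0.049·T) = 1.477 μm/a
  r_corr = 1.413 + 1.477 = 2.89 μm/a
Ordering by μm/a: copper (2.89) > zinc (2.58)

copper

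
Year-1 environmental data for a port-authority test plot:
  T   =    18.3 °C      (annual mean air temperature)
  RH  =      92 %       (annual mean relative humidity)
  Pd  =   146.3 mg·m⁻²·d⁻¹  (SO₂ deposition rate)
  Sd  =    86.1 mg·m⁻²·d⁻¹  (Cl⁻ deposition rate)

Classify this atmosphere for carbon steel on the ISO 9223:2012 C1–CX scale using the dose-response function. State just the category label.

carbon steel: temperature factor f = -0.054·(8.3) = -0.4482
  sulphur-dioxide contribution → 95.14 μm/a
  chloride contribution → 69.94 μm/a
  ⇒ r_corr(carbon steel) = 165.1 μm/a
Category bounds: 80…200 μm/a bracket r_corr ⇒ C5

C5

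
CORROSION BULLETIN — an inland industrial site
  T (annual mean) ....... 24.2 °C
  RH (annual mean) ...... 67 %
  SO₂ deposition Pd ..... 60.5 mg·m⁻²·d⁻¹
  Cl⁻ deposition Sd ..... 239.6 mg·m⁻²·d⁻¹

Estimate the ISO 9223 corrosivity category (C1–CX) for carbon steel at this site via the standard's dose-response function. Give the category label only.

C5

carbon steel: T>10 °C ⇒ hinge -0.054·(24.2−10) = -0.7668
  sulphur-dioxide contribution → 26.51 μm/a
  chloride contribution → 73.2 μm/a
  total first-year rate 99.71 μm/a
Category bounds: 80…200 μm/a bracket r_corr ⇒ C5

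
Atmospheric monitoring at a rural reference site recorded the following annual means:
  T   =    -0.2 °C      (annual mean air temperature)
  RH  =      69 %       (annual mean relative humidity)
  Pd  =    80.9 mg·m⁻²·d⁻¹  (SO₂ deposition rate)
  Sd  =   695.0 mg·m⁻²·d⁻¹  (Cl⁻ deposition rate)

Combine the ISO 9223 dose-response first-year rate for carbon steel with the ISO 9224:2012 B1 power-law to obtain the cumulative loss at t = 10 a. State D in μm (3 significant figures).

carbon steel: f(T) = +0.150·(T−10) [T≤10 °C] = -1.5300
  sulphur-dioxide contribution → 14.96 μm/a
  chloride contribution → 57.02 μm/a
  total first-year rate 71.98 μm/a
ISO 9224: D(t) = r_corr · t^b with b = 0.523 (carbon steel, B1)
  D(10) = 71.98 × 10^0.523 = 71.98 × 3.334 = 240 μm

D(10) = 240 μm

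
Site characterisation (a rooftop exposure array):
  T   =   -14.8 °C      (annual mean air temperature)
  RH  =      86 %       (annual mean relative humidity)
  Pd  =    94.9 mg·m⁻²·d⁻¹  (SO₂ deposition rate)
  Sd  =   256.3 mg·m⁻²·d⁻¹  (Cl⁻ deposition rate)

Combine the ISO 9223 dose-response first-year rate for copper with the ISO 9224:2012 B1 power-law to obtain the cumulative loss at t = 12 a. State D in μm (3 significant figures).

D(12) = 3.21 μm

copper: T≤10 °C ⇒ hinge +0.126·(-14.8−10) = -3.1248
  Pd branch = 0.0053·Pd^0.26·e^(0.059·RH+f) = 0.1216 μm/a
  Sd branch = 0.01025·Sd^0.27·e^(0.036·RH+0.049·T) = 0.4906 μm/a
  sum: 0.1216 + 0.4906 → r_corr = 0.6122 μm/a
Long-term exponent b (ISO 9224 Table 2, B1) = 0.667
  D(12) = 0.6122 × 12^0.667 = 0.6122 × 5.246 = 3.211 μm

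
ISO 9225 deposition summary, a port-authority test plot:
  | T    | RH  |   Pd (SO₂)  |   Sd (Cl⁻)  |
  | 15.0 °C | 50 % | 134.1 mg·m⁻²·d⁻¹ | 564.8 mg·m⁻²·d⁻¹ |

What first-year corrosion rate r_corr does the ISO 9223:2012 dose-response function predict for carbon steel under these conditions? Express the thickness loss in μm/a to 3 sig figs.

r_corr = 96.1 μm/a

carbon steel: T>10 °C ⇒ hinge -0.054·(15.0−10) = -0.2700
  SO₂ term: 1.77·134.1^0.52·exp(0.02·50-0.2700) = 46.91
  Cl⁻ term: 0.102·564.8^0.62·exp(0.033·50+0.04·15.0) = 49.2
  r_corr = 46.91 + 49.2 = 96.11 μm/a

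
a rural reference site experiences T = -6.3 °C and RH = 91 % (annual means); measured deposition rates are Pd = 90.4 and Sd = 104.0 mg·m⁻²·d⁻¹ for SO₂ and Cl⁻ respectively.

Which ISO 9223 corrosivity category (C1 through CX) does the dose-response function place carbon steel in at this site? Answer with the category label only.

C3

carbon steel: temperature factor f = +0.150·(-16.3) = -2.4450
  Pd branch = 1.77·Pd^0.52·e^(0.02·RH+f) = 9.857 μm/a
  Sd branch = 0.102·Sd^0.62·e^(0.033·RH+0.04·T) = 28.44 μm/a
  sum: 9.857 + 28.44 → r_corr = 38.3 μm/a
ISO 9223 Table 2 (carbon steel): 25 < 38.3 ≤ 50 μm/a ⇒ C3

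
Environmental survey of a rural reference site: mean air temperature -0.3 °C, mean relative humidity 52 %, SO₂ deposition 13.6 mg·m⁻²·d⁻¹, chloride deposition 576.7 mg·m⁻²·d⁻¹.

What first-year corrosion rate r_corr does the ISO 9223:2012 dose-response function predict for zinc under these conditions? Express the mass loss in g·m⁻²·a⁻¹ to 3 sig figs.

r_corr = 9.07 g·m⁻²·a⁻¹

zinc: f(T) = +0.038·(T−10) [T≤10 °C] = -0.3914
  Pd branch = 0.0129·Pd^0.44·e^(0.046·RH+f) = 0.3007 μm/a
  Cl⁻ term: 0.0175·576.7^0.57·exp(0.008·52+0.085·-0.3) = 0.9691
  r_corr = 0.3007 + 0.9691 = 1.27 μm/a
Convert to mass loss: 1.27 μm/a × 7.14 g/cm³ = 9.067 g·m⁻²·a⁻¹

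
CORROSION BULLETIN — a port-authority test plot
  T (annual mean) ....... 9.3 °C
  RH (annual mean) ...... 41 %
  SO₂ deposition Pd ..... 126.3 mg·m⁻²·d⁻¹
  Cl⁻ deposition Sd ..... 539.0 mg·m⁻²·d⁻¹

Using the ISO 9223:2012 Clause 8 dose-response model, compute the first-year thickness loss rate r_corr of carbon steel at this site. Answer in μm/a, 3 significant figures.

r_corr = 73.1 μm/a

carbon steel: f(T) = +0.150·(T−10) [T≤10 °C] = -0.1050
  SO₂ term: 1.77·126.3^0.52·exp(0.02·41-0.1050) = 44.79
  Cl⁻ term: 0.102·539.0^0.62·exp(0.033·41+0.04·9.3) = 28.27
  r_corr = 44.79 + 28.27 = 73.07 μm/a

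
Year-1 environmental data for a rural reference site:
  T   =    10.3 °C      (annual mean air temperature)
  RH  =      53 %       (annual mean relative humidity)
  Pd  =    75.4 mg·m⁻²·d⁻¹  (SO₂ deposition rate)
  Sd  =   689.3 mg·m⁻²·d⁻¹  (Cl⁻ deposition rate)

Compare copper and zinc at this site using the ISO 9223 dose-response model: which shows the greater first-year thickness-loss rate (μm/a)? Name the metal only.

zinc

copper: f(T) = -0.080·(T−10) [T>10 °C] = -0.0240
  sulphur-dioxide contribution → 0.3631 μm/a
  chloride contribution → 0.6682 μm/a
  total first-year rate 1.031 μm/a
zinc: temperature factor f = -0.071·(0.3) = -0.0213
  sulphur-dioxide contribution → 0.9687 μm/a
  chloride contribution → 2.663 μm/a
  total first-year rate 3.631 μm/a
Ordering by μm/a: zinc (3.63) > copper (1.03)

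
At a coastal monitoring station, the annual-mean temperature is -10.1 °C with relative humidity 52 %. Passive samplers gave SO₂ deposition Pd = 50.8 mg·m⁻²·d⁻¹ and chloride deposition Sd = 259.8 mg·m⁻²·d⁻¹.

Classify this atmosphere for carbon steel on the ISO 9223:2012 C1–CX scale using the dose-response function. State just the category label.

C2

carbon steel: temperature factor f = +0.150·(-20.1) = -3.0150
  SO₂ term: 1.77·50.8^0.52·exp(0.02·52-3.0150) = 1.894
  Cl⁻ term: 0.102·259.8^0.62·exp(0.033·52+0.04·-10.1) = 11.9
  r_corr = 1.894 + 11.9 = 13.79 μm/a
Category bounds: 1.3…25 μm/a bracket r_corr ⇒ C2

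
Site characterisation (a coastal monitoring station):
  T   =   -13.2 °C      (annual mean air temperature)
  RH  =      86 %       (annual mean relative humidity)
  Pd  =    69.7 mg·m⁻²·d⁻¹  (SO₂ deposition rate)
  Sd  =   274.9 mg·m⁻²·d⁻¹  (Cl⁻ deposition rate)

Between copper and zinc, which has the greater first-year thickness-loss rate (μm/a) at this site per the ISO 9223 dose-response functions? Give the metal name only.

copper: T≤10 °C ⇒ hinge +0.126·(-13.2−10) = -2.9232
  SO₂ term: 0.0053·69.7^0.26·exp(0.059·86-2.9232) = 0.1373
  Sd branch = 0.01025·Sd^0.27·e^(0.036·RH+0.049·T) = 0.5407 μm/a
  sum: 0.1373 + 0.5407 → r_corr = 0.678 μm/a
zinc: T≤10 °C ⇒ hinge +0.038·(-13.2−10) = -0.8816
  Pd branch = 0.0129·Pd^0.44·e^(0.046·RH+f) = 1.806 μm/a
  Sd branch = 0.0175·Sd^0.57·e^(0.008·RH+0.085·T) = 0.2785 μm/a
  sum: 1.806 + 0.2785 → r_corr = 2.085 μm/a
Ordering by μm/a: zinc (2.08) > copper (0.678)

zinc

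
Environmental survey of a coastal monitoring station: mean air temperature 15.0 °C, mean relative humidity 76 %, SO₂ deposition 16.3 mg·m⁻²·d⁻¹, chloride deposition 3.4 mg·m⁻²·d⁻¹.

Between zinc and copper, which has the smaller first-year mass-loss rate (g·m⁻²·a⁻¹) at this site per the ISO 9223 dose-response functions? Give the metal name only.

zinc: T>10 °C ⇒ hinge -0.071·(15.0−10) = -0.3550
  Pd branch = 0.0129·Pd^0.44·e^(0.046·RH+f) = 1.019 μm/a
  Sd branch = 0.0175·Sd^0.57·e^(0.008·RH+0.085·T) = 0.2311 μm/a
  r_corr = 1.019 + 0.2311 = 1.25 μm/a
  mass loss = 1.25 μm/a × 7.14 g/cm³ = 8.924 g·m⁻²·a⁻¹
copper: f(T) = -0.080·(T−10) [T>10 °C] = -0.4000
  Pd branch = 0.0053·Pd^0.26·e^(0.059·RH+f) = 0.6503 μm/a
  Cl⁻ term: 0.01025·3.4^0.27·exp(0.036·76+0.049·15.0) = 0.4588
  sum: 0.6503 + 0.4588 → r_corr = 1.109 μm/a
  mass loss = 1.109 μm/a × 8.96 g/cm³ = 9.938 g·m⁻²·a⁻¹
Ordering by g·m⁻²·a⁻¹: copper (9.94) > zinc (8.92)

zinc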